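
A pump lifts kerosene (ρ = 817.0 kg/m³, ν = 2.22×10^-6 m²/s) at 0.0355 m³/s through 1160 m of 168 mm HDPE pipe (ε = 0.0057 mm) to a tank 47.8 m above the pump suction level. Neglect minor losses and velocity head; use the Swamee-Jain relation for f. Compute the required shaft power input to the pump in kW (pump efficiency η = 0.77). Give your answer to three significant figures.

P_shaft ≈ 23.5 kW

V = 4Q/(πD²) = 1.601 m/s; Re = 1.21×10^5; ε/D = 3.39×10^-5; f = 0.01740
h_f = f(L/D)V²/2g = 15.70 m
Total head H = z + h_f = 47.8 + 15.70 = 63.50 m
P_hyd = ρgQH = 817.0·9.81·0.0355·63.50 = 18.07 kW
P_shaft = P_hyd/η = 18.07/0.77 = 23.46 kW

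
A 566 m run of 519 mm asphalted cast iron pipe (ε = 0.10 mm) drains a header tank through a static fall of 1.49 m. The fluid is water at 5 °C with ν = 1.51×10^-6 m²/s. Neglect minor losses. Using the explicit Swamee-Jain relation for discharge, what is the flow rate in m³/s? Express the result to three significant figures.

Q ≈ 0.278 m³/s

Swamee-Jain (Type II): Q = -0.965·√(gD⁵h_f/L)·ln[ε/(3.7D) + √(3.17ν²L/(gD³h_f))]
√(gD⁵h_f/L) = √(9.81·0.519⁵·1.49/566) = 0.03118
ε/(3.7D) = 5.21×10^-5; √(3.17ν²L/(gD³h_f)) = 4.47×10^-5
Q = -0.965·0.03118·ln(9.682×10^-5) = 0.2781 m³/s
Check: V = 1.31 m/s, Re = 4.52×10^5, f = 0.01558, h_f = 1.50 m ≈ 1.49 m ✓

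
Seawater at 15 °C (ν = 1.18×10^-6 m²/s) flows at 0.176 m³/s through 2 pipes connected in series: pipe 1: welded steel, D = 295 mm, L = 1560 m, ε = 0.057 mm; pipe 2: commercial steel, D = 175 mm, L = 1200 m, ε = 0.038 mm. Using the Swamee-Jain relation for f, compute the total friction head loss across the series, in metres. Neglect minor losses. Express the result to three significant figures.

H ≈ 306 m

Pipe 1: V = 2.575 m/s, Re = 6.44×10^5, ε/D = 1.93×10^-4, f = 0.01513, h_1 = f(L/D)V²/2g = 27.04 m
Pipe 2: V = 7.317 m/s, Re = 1.09×10^6, ε/D = 2.17×10^-4, f = 0.01489, h_2 = f(L/D)V²/2g = 278.7 m
Series → Q common, losses add: H = Σh = 305.7 m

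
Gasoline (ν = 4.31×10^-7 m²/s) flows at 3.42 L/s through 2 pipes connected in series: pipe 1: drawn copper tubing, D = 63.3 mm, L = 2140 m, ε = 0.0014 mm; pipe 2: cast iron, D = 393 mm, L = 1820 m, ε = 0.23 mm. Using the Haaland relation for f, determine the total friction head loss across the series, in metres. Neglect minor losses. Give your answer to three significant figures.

Pipe 1: V = 1.087 m/s, Re = 1.60×10^5, ε/D = 2.21×10^-5, f = 0.01632, h_1 = f(L/D)V²/2g = 33.22 m
Pipe 2: V = 0.02819 m/s, Re = 2.57×10^4, ε/D = 5.85×10^-4, f = 0.02544, h_2 = f(L/D)V²/2g = 0.004773 m
Series → Q common, losses add: H = Σh = 33.22 m

H ≈ 33.2 m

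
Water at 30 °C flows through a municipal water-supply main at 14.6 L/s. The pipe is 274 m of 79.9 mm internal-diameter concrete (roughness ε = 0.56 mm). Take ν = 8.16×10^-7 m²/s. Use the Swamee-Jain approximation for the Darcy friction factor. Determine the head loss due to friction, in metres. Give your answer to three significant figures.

h_f ≈ 50.6 m

V = 4Q/(πD²) = 4·0.0146/(π·0.0799²) = 2.912 m/s
Re = VD/ν = 2.912·0.0799/8.16×10^-7 = 2.85×10^5 → turbulent
ε/D = 0.56/79.9 = 0.00701
Swamee-Jain: f = 0.03413
h_f = f(L/D)V²/(2g) = 0.03413·(274/0.0799)·2.912²/(2·9.81) = 50.57 m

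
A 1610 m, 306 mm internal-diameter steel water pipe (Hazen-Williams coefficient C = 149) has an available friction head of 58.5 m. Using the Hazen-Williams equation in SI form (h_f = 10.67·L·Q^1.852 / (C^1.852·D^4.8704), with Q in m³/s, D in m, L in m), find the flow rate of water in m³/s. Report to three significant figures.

Rearranging: Q = [h_f·C^1.852·D^4.8704 / (10.67·L)]^(1/1.852)
Q = [58.5·149^1.852·0.306^4.8704 / (10.67·1610)]^0.540 = 0.3078 m³/s

Q ≈ 0.308 m³/s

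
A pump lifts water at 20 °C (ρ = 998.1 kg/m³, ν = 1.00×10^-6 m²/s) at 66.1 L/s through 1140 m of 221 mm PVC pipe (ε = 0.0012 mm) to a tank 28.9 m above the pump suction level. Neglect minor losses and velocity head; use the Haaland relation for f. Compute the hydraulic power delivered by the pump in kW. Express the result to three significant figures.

P_hyd ≈ 25.7 kW

V = 4Q/(πD²) = 1.723 m/s; Re = 3.81×10^5; ε/D = 5.43×10^-6; f = 0.01377
h_f = f(L/D)V²/2g = 10.75 m
Total head H = z + h_f = 28.9 + 10.75 = 39.65 m
P_hyd = ρgQH = 998.1·9.81·0.0661·39.65 = 25.66 kW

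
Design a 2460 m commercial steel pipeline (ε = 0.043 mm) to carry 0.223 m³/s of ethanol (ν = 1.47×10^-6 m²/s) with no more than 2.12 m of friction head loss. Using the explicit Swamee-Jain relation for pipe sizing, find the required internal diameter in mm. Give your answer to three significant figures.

Swamee-Jain (Type III): D = 0.66·[ε^1.25·(LQ²/(gh_f))^4.75 + ν·Q^9.4·(L/(gh_f))^5.2]^0.04
LQ²/(gh_f) = 5.882; L/(gh_f) = 118.3
Term 1 = ε^1.25·(…)^4.75 = 0.0157; Term 2 = ν·Q^9.4·(…)^5.2 = 0.0662
D = 0.66·(0.0157 + 0.0662)^0.04 = 0.5971 m = 597 mm
Check: V = 0.796 m/s, Re = 3.23×10^5, f = 0.01499, h_f = 2.00 m ≈ 2.12 m ✓

D ≈ 597 mm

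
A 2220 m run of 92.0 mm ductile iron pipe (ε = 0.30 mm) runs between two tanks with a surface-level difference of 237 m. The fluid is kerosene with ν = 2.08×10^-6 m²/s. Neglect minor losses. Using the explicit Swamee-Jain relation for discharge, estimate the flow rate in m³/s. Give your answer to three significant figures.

Q ≈ 0.0175 m³/s

Swamee-Jain (Type II): Q = -0.965·√(gD⁵h_f/L)·ln[ε/(3.7D) + √(3.17ν²L/(gD³h_f))]
√(gD⁵h_f/L) = √(9.81·0.0920⁵·237/2220) = 0.002627
ε/(3.7D) = 8.81×10^-4; √(3.17ν²L/(gD³h_f)) = 1.30×10^-4
Q = -0.965·0.002627·ln(0.001011) = 0.01749 m³/s
Check: V = 2.63 m/s, Re = 1.16×10^5, f = 0.02809, h_f = 239 m ≈ 237 m ✓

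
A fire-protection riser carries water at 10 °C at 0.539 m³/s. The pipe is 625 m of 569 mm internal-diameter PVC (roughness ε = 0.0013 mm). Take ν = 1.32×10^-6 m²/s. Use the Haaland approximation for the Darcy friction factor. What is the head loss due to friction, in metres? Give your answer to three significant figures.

V = 4Q/(πD²) = 4·0.539/(π·0.569²) = 2.120 m/s
Re = VD/ν = 2.120·0.569/1.32×10^-6 = 9.14×10^5 → turbulent
ε/D = 0.0013/569 = 2.28×10^-6
Haaland: f = 0.01180
h_f = f(L/D)V²/(2g) = 0.01180·(625/0.569)·2.120²/(2·9.81) = 2.968 m

h_f ≈ 2.97 m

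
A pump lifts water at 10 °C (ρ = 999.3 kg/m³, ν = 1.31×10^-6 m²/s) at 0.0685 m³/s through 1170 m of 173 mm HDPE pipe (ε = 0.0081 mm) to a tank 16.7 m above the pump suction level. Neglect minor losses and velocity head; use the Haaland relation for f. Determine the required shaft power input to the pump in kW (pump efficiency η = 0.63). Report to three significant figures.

P_shaft ≈ 62.0 kW

V = 4Q/(πD²) = 2.914 m/s; Re = 3.85×10^5; ε/D = 4.68×10^-5; f = 0.01418
h_f = f(L/D)V²/2g = 41.50 m
Total head H = z + h_f = 16.7 + 41.50 = 58.20 m
P_hyd = ρgQH = 999.3·9.81·0.0685·58.20 = 39.08 kW
P_shaft = P_hyd/η = 39.08/0.63 = 62.04 kW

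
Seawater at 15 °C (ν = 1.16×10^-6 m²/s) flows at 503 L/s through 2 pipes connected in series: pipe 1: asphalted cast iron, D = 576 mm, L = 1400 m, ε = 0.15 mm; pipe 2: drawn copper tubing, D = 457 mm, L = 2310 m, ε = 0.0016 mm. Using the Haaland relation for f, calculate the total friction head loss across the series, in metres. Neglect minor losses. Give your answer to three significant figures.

H ≈ 34.4 m

Pipe 1: V = 1.930 m/s, Re = 9.59×10^5, ε/D = 2.60×10^-4, f = 0.01526, h_1 = f(L/D)V²/2g = 7.043 m
Pipe 2: V = 3.067 m/s, Re = 1.21×10^6, ε/D = 3.50×10^-6, f = 0.01129, h_2 = f(L/D)V²/2g = 27.36 m
Series → Q common, losses add: H = Σh = 34.40 m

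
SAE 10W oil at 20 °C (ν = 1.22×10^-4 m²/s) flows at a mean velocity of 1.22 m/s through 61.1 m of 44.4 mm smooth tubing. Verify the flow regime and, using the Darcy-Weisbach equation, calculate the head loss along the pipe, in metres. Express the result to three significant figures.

h_f ≈ 15.0 m

Re = VD/ν = 1.22·0.04440/1.22×10^-4 = 444 → laminar (Re < 2300)
f = 64/Re = 0.1441
h_f = f(L/D)V²/(2g) = 0.1441·(61.1/0.04440)·1.22²/(2·9.81) = 15.05 m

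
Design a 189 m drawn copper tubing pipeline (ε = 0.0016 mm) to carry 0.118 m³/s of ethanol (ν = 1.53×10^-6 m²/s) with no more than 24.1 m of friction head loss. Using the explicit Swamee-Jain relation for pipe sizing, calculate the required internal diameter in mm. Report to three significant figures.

D ≈ 165 mm

Swamee-Jain (Type III): D = 0.66·[ε^1.25·(LQ²/(gh_f))^4.75 + ν·Q^9.4·(L/(gh_f))^5.2]^0.04
LQ²/(gh_f) = 0.01113; L/(gh_f) = 0.7994
Term 1 = ε^1.25·(…)^4.75 = 2.99×10^-17; Term 2 = ν·Q^9.4·(…)^5.2 = 9.01×10^-16
D = 0.66·(2.99×10^-17 + 9.01×10^-16)^0.04 = 0.1653 m = 165 mm
Check: V = 5.50 m/s, Re = 5.94×10^5, f = 0.01287, h_f = 22.7 m ≈ 24.1 m ✓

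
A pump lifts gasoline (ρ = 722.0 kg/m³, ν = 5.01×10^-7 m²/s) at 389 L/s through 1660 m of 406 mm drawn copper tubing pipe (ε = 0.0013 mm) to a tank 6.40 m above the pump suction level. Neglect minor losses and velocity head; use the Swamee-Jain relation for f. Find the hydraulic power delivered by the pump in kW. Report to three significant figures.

P_hyd ≈ 70.4 kW

V = 4Q/(πD²) = 3.005 m/s; Re = 2.43×10^6; ε/D = 3.20×10^-6; f = 0.01019
h_f = f(L/D)V²/2g = 19.17 m
Total head H = z + h_f = 6.40 + 19.17 = 25.57 m
P_hyd = ρgQH = 722.0·9.81·0.389·25.57 = 70.44 kW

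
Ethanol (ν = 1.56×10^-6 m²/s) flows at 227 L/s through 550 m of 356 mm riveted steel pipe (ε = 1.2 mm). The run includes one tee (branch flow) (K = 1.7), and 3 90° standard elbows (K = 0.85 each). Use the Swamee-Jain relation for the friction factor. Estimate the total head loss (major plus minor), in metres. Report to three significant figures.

V = 4Q/(πD²) = 2.281 m/s; V²/2g = 0.2651 m
Re = 5.20×10^5, ε/D = 0.00337 → f = 0.02739 (Swamee-Jain)
Major: h_f = f(L/D)·V²/2g = 0.02739·1545·0.2651 = 11.22 m
Minor: ΣK = 4.25; h_m = ΣK·V²/2g = 1.127 m
Total H_L = 11.22 + 1.127 = 12.34 m

H_L ≈ 12.3 m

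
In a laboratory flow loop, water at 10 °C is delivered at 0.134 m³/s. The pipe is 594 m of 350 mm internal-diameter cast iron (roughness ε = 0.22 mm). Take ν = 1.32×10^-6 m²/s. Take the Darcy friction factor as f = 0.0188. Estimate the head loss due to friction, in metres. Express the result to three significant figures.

V = 4Q/(πD²) = 4·0.134/(π·0.350²) = 1.393 m/s
h_f = f(L/D)V²/(2g) = 0.01880·(594/0.350)·1.393²/(2·9.81) = 3.155 m

h_f ≈ 3.15 m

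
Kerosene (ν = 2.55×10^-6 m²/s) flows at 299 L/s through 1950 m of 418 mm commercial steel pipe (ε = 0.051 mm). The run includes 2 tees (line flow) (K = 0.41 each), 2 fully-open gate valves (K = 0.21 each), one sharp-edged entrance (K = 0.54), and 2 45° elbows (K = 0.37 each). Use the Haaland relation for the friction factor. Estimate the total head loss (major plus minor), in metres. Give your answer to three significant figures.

V = 4Q/(πD²) = 2.179 m/s; V²/2g = 0.2420 m
Re = 3.57×10^5, ε/D = 1.22×10^-4 → f = 0.01508 (Haaland)
Major: h_f = f(L/D)·V²/2g = 0.01508·4665·0.2420 = 17.02 m
Minor: ΣK = 2.52; h_m = ΣK·V²/2g = 0.6098 m
Total H_L = 17.02 + 0.6098 = 17.63 m

H_L ≈ 17.6 m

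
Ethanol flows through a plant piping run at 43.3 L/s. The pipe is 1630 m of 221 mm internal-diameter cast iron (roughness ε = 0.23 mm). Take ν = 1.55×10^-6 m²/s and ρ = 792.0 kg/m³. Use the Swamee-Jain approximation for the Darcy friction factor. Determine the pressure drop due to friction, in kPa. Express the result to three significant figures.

V = 4Q/(πD²) = 4·0.0433/(π·0.221²) = 1.129 m/s
Re = VD/ν = 1.129·0.221/1.55×10^-6 = 1.61×10^5 → turbulent
ε/D = 0.23/221 = 0.00104
Swamee-Jain: f = 0.02165
h_f = f(L/D)V²/(2g) = 0.02165·(1630/0.221)·1.129²/(2·9.81) = 10.37 m
Δp = ρg·h_f = 792.0·9.81·10.37 = 80.56 kPa

Δp ≈ 80.6 kPa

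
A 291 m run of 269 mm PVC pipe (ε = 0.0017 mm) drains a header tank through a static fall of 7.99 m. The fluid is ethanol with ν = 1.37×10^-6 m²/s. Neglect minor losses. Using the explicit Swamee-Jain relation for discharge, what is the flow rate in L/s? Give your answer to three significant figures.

Swamee-Jain (Type II): Q = -0.965·√(gD⁵h_f/L)·ln[ε/(3.7D) + √(3.17ν²L/(gD³h_f))]
√(gD⁵h_f/L) = √(9.81·0.269⁵·7.99/291) = 0.01948
ε/(3.7D) = 1.71×10^-6; √(3.17ν²L/(gD³h_f)) = 3.37×10^-5
Q = -0.965·0.01948·ln(3.539×10^-5) = 0.1926 m³/s
Check: V = 3.39 m/s, Re = 6.66×10^5, f = 0.01257, h_f = 7.96 m ≈ 7.99 m ✓

Q ≈ 193 L/s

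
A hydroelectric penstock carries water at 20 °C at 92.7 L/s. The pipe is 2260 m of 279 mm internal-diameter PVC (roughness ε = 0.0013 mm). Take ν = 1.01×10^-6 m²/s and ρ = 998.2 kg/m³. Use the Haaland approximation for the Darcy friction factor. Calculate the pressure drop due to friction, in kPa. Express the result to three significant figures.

V = 4Q/(πD²) = 4·0.0927/(π·0.279²) = 1.516 m/s
Re = VD/ν = 1.516·0.279/1.01×10^-6 = 4.19×10^5 → turbulent
ε/D = 0.0013/279 = 4.66×10^-6
Haaland: f = 0.01353
h_f = f(L/D)V²/(2g) = 0.01353·(2260/0.279)·1.516²/(2·9.81) = 12.84 m
Δp = ρg·h_f = 998.2·9.81·12.84 = 125.8 kPa

Δp ≈ 126 kPa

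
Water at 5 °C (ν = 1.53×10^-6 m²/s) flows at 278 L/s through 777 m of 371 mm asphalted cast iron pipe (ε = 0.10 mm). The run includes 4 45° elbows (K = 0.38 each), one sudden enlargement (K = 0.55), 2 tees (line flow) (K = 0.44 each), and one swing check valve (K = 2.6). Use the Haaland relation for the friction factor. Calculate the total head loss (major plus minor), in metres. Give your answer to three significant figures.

V = 4Q/(πD²) = 2.572 m/s; V²/2g = 0.3371 m
Re = 6.24×10^5, ε/D = 2.70×10^-4 → f = 0.01568 (Haaland)
Major: h_f = f(L/D)·V²/2g = 0.01568·2094·0.3371 = 11.07 m
Minor: ΣK = 5.55; h_m = ΣK·V²/2g = 1.871 m
Total H_L = 11.07 + 1.871 = 12.94 m

H_L ≈ 12.9 m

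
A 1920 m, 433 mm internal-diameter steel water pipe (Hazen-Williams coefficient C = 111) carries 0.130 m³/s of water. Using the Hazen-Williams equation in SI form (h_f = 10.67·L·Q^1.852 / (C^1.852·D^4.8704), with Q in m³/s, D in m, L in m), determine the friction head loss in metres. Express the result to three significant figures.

h_f = 10.67·1920·0.130^1.852 / (111^1.852·0.433^4.8704) = 4.498 m

h_f ≈ 4.50 m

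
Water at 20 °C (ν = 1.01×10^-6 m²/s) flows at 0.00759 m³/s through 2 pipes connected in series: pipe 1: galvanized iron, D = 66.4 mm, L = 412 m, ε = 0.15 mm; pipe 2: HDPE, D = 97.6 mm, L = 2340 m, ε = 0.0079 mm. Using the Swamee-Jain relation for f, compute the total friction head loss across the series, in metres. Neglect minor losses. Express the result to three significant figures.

H ≈ 61.9 m

Pipe 1: V = 2.192 m/s, Re = 1.44×10^5, ε/D = 0.00226, f = 0.02552, h_1 = f(L/D)V²/2g = 38.77 m
Pipe 2: V = 1.015 m/s, Re = 9.80×10^4, ε/D = 8.09×10^-5, f = 0.01841, h_2 = f(L/D)V²/2g = 23.16 m
Series → Q common, losses add: H = Σh = 61.93 m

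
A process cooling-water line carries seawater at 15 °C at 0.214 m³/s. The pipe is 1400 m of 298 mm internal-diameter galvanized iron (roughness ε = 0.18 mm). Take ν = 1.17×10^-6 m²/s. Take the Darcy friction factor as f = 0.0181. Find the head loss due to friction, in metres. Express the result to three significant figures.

h_f ≈ 40.8 m

V = 4Q/(πD²) = 4·0.214/(π·0.298²) = 3.068 m/s
h_f = f(L/D)V²/(2g) = 0.01810·(1400/0.298)·3.068²/(2·9.81) = 40.80 m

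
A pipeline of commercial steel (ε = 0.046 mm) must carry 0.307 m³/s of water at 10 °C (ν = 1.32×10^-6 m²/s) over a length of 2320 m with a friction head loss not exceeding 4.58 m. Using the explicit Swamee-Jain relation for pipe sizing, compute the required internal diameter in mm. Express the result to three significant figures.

D ≈ 568 mm

Swamee-Jain (Type III): D = 0.66·[ε^1.25·(LQ²/(gh_f))^4.75 + ν·Q^9.4·(L/(gh_f))^5.2]^0.04
LQ²/(gh_f) = 4.867; L/(gh_f) = 51.64
Term 1 = ε^1.25·(…)^4.75 = 0.00696; Term 2 = ν·Q^9.4·(…)^5.2 = 0.0161
D = 0.66·(0.00696 + 0.0161)^0.04 = 0.5676 m = 568 mm
Check: V = 1.21 m/s, Re = 5.22×10^5, f = 0.01417, h_f = 4.34 m ≈ 4.58 m ✓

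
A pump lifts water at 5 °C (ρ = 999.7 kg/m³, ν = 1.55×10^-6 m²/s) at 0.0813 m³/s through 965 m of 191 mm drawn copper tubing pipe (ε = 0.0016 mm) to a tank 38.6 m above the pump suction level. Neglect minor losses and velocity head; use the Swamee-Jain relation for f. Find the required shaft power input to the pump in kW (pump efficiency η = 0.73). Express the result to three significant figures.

P_shaft ≈ 74.0 kW

V = 4Q/(πD²) = 2.837 m/s; Re = 3.50×10^5; ε/D = 8.38×10^-6; f = 0.01408
h_f = f(L/D)V²/2g = 29.19 m
Total head H = z + h_f = 38.6 + 29.19 = 67.79 m
P_hyd = ρgQH = 999.7·9.81·0.0813·67.79 = 54.05 kW
P_shaft = P_hyd/η = 54.05/0.73 = 74.04 kW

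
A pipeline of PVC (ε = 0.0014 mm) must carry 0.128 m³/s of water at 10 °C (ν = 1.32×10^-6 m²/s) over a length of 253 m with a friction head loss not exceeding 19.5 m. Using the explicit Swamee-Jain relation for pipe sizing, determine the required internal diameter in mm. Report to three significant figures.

Swamee-Jain (Type III): D = 0.66·[ε^1.25·(LQ²/(gh_f))^4.75 + ν·Q^9.4·(L/(gh_f))^5.2]^0.04
LQ²/(gh_f) = 0.02167; L/(gh_f) = 1.323
Term 1 = ε^1.25·(…)^4.75 = 6.00×10^-16; Term 2 = ν·Q^9.4·(…)^5.2 = 2.29×10^-14
D = 0.66·(6.00×10^-16 + 2.29×10^-14)^0.04 = 0.1881 m = 188 mm
Check: V = 4.61 m/s, Re = 6.56×10^5, f = 0.01262, h_f = 18.4 m ≈ 19.5 m ✓

D ≈ 188 mm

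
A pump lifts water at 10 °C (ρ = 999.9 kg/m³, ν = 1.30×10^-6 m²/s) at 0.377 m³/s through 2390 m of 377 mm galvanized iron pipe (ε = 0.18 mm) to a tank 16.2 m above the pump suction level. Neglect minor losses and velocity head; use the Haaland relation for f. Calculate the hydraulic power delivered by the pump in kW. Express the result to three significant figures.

V = 4Q/(πD²) = 3.377 m/s; Re = 9.79×10^5; ε/D = 4.77×10^-4; f = 0.01702
h_f = f(L/D)V²/2g = 62.74 m
Total head H = z + h_f = 16.2 + 62.74 = 78.94 m
P_hyd = ρgQH = 999.9·9.81·0.377·78.94 = 291.9 kW

P_hyd ≈ 292 kW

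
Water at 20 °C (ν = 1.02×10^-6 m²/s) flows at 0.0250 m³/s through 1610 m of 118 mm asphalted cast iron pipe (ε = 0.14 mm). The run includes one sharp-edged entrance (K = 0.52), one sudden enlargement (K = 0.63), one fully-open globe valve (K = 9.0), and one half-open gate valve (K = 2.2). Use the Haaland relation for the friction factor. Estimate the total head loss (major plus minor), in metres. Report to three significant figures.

V = 4Q/(πD²) = 2.286 m/s; V²/2g = 0.2664 m
Re = 2.64×10^5, ε/D = 0.00119 → f = 0.02137 (Haaland)
Major: h_f = f(L/D)·V²/2g = 0.02137·13644·0.2664 = 77.67 m
Minor: ΣK = 12.3; h_m = ΣK·V²/2g = 3.290 m
Total H_L = 77.67 + 3.290 = 80.96 m

H_L ≈ 81.0 m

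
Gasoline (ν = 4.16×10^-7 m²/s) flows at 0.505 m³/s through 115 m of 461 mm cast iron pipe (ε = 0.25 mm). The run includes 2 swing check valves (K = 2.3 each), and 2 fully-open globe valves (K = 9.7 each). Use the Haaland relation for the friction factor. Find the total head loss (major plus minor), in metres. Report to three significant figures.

V = 4Q/(πD²) = 3.026 m/s; V²/2g = 0.4666 m
Re = 3.35×10^6, ε/D = 5.42×10^-4 → f = 0.01717 (Haaland)
Major: h_f = f(L/D)·V²/2g = 0.01717·249.5·0.4666 = 1.998 m
Minor: ΣK = 24.0; h_m = ΣK·V²/2g = 11.20 m
Total H_L = 1.998 + 11.20 = 13.20 m

H_L ≈ 13.2 m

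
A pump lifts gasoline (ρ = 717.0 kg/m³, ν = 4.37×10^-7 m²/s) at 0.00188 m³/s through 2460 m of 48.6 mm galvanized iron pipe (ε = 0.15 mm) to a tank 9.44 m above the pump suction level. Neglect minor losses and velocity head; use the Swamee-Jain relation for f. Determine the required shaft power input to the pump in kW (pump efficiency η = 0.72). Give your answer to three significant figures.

P_shaft ≈ 1.52 kW

V = 4Q/(πD²) = 1.013 m/s; Re = 1.13×10^5; ε/D = 0.00309; f = 0.02775
h_f = f(L/D)V²/2g = 73.54 m
Total head H = z + h_f = 9.44 + 73.54 = 82.98 m
P_hyd = ρgQH = 717.0·9.81·0.00188·82.98 = 1.097 kW
P_shaft = P_hyd/η = 1.097/0.72 = 1.524 kW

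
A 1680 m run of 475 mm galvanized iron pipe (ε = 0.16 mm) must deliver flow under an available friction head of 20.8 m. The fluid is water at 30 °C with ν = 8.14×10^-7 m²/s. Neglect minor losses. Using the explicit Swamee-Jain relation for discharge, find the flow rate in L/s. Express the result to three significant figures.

Q ≈ 480 L/s

Swamee-Jain (Type II): Q = -0.965·√(gD⁵h_f/L)·ln[ε/(3.7D) + √(3.17ν²L/(gD³h_f))]
√(gD⁵h_f/L) = √(9.81·0.475⁵·20.8/1680) = 0.05419
ε/(3.7D) = 9.10×10^-5; √(3.17ν²L/(gD³h_f)) = 1.27×10^-5
Q = -0.965·0.05419·ln(1.037×10^-4) = 0.4797 m³/s
Check: V = 2.71 m/s, Re = 1.58×10^6, f = 0.01583, h_f = 20.9 m ≈ 20.8 m ✓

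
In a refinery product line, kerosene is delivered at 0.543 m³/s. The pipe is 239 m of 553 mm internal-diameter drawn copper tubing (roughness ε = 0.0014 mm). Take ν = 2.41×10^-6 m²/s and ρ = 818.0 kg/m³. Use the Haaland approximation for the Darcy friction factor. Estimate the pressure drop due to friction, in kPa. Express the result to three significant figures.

V = 4Q/(πD²) = 4·0.543/(π·0.553²) = 2.261 m/s
Re = VD/ν = 2.261·0.553/2.41×10^-6 = 5.19×10^5 → turbulent
ε/D = 0.0014/553 = 2.53×10^-6
Haaland: f = 0.01301
h_f = f(L/D)V²/(2g) = 0.01301·(239/0.553)·2.261²/(2·9.81) = 1.464 m
Δp = ρg·h_f = 818.0·9.81·1.464 = 11.75 kPa

Δp ≈ 11.8 kPa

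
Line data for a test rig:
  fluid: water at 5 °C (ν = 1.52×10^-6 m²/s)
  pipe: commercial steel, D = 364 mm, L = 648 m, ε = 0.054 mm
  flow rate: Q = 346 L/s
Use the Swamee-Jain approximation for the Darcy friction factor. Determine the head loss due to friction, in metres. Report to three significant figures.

V = 4Q/(πD²) = 4·0.346/(π·0.364²) = 3.325 m/s
Re = VD/ν = 3.325·0.364/1.52×10^-6 = 7.96×10^5 → turbulent
ε/D = 0.054/364 = 1.48×10^-4
Swamee-Jain: f = 0.01440
h_f = f(L/D)V²/(2g) = 0.01440·(648/0.364)·3.325²/(2·9.81) = 14.45 m

h_f ≈ 14.4 m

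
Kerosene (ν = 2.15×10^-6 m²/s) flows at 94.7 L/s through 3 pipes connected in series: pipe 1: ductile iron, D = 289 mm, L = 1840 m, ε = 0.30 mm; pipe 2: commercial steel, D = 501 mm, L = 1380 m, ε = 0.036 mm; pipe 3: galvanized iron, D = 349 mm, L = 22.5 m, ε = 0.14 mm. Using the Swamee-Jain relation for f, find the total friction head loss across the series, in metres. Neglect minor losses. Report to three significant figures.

Pipe 1: V = 1.444 m/s, Re = 1.94×10^5, ε/D = 0.00104, f = 0.02138, h_1 = f(L/D)V²/2g = 14.46 m
Pipe 2: V = 0.4804 m/s, Re = 1.12×10^5, ε/D = 7.19×10^-5, f = 0.01791, h_2 = f(L/D)V²/2g = 0.5801 m
Pipe 3: V = 0.9899 m/s, Re = 1.61×10^5, ε/D = 4.01×10^-4, f = 0.01882, h_3 = f(L/D)V²/2g = 0.06062 m
Series → Q common, losses add: H = Σh = 15.10 m

H ≈ 15.1 m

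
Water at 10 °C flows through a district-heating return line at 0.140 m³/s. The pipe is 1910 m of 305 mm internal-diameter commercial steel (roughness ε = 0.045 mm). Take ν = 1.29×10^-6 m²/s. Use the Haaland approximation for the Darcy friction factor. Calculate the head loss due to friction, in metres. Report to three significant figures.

h_f ≈ 17.5 m

V = 4Q/(πD²) = 4·0.140/(π·0.305²) = 1.916 m/s
Re = VD/ν = 1.916·0.305/1.29×10^-6 = 4.53×10^5 → turbulent
ε/D = 0.045/305 = 1.48×10^-4
Haaland: f = 0.01492
h_f = f(L/D)V²/(2g) = 0.01492·(1910/0.305)·1.916²/(2·9.81) = 17.49 m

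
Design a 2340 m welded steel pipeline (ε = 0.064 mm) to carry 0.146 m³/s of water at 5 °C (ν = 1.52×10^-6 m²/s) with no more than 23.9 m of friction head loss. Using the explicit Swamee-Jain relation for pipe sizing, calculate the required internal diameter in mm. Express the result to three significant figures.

D ≈ 311 mm

Swamee-Jain (Type III): D = 0.66·[ε^1.25·(LQ²/(gh_f))^4.75 + ν·Q^9.4·(L/(gh_f))^5.2]^0.04
LQ²/(gh_f) = 0.2127; L/(gh_f) = 9.980
Term 1 = ε^1.25·(…)^4.75 = 3.67×10^-9; Term 2 = ν·Q^9.4·(…)^5.2 = 3.33×10^-9
D = 0.66·(3.67×10^-9 + 3.33×10^-9)^0.04 = 0.3114 m = 311 mm
Check: V = 1.92 m/s, Re = 3.93×10^5, f = 0.01591, h_f = 22.4 m ≈ 23.9 m ✓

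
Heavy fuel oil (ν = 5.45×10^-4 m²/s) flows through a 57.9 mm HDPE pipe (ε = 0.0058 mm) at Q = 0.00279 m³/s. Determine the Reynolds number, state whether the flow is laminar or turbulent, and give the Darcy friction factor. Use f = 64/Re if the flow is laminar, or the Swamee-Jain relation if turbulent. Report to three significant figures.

Re ≈ 113; laminar; f = 64/Re ≈ 0.569

V = 4Q/(πD²) = 1.060 m/s
Re = VD/ν = 1.060·0.0579/5.45×10^-4 = 113
Re < 2300 → laminar → f = 64/Re = 0.5685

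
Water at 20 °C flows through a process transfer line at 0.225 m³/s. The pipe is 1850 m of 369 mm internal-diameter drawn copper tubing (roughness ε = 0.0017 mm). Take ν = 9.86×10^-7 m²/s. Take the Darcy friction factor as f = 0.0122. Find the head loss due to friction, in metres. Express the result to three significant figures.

V = 4Q/(πD²) = 4·0.225/(π·0.369²) = 2.104 m/s
h_f = f(L/D)V²/(2g) = 0.01220·(1850/0.369)·2.104²/(2·9.81) = 13.80 m

h_f ≈ 13.8 m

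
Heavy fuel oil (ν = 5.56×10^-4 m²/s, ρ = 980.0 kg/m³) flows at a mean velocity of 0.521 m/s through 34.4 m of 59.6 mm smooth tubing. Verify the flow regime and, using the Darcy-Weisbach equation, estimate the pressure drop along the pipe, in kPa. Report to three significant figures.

Δp ≈ 88.0 kPa

Re = VD/ν = 0.521·0.05960/5.56×10^-4 = 55.8 → laminar (Re < 2300)
f = 64/Re = 1.146
h_f = f(L/D)V²/(2g) = 1.146·(34.4/0.05960)·0.521²/(2·9.81) = 9.151 m
Δp = ρg·h_f = 980.0·9.81·9.151 = 87.97 kPa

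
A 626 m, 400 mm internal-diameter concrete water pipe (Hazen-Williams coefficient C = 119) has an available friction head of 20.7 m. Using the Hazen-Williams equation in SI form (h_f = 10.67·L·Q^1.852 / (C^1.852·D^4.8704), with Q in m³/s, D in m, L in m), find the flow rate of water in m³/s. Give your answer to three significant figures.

Rearranging: Q = [h_f·C^1.852·D^4.8704 / (10.67·L)]^(1/1.852)
Q = [20.7·119^1.852·0.400^4.8704 / (10.67·626)]^0.540 = 0.4725 m³/s

Q ≈ 0.473 m³/s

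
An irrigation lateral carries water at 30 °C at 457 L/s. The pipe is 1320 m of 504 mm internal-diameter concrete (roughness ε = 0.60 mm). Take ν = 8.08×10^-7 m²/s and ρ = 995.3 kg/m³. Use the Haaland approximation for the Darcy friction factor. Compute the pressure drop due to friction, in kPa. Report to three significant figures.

Δp ≈ 142 kPa

V = 4Q/(πD²) = 4·0.457/(π·0.504²) = 2.291 m/s
Re = VD/ν = 2.291·0.504/8.08×10^-7 = 1.43×10^6 → turbulent
ε/D = 0.60/504 = 0.00119
Haaland: f = 0.02070
h_f = f(L/D)V²/(2g) = 0.02070·(1320/0.504)·2.291²/(2·9.81) = 14.50 m
Δp = ρg·h_f = 995.3·9.81·14.50 = 141.6 kPa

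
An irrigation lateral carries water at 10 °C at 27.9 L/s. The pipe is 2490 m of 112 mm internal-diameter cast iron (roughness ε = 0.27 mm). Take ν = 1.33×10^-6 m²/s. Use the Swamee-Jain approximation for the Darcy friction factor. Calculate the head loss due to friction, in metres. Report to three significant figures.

V = 4Q/(πD²) = 4·0.0279/(π·0.112²) = 2.832 m/s
Re = VD/ν = 2.832·0.112/1.33×10^-6 = 2.38×10^5 → turbulent
ε/D = 0.27/112 = 0.00241
Swamee-Jain: f = 0.02545
h_f = f(L/D)V²/(2g) = 0.02545·(2490/0.112)·2.832²/(2·9.81) = 231.3 m

h_f ≈ 231 m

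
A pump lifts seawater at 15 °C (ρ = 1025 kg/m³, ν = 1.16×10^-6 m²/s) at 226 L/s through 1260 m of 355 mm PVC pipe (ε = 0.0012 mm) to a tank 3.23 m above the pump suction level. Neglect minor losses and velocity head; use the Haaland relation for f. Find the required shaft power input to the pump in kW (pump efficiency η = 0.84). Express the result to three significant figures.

P_shaft ≈ 40.3 kW

V = 4Q/(πD²) = 2.283 m/s; Re = 6.99×10^5; ε/D = 3.38×10^-6; f = 0.01236
h_f = f(L/D)V²/2g = 11.66 m
Total head H = z + h_f = 3.23 + 11.66 = 14.89 m
P_hyd = ρgQH = 1025·9.81·0.226·14.89 = 33.83 kW
P_shaft = P_hyd/η = 33.83/0.84 = 40.28 kW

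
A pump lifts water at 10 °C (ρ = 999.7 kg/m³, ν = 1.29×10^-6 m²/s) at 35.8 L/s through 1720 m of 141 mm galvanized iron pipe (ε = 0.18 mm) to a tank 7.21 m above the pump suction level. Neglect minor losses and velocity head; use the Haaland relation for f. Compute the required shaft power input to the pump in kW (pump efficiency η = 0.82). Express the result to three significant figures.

P_shaft ≈ 33.5 kW

V = 4Q/(πD²) = 2.293 m/s; Re = 2.51×10^5; ε/D = 0.00128; f = 0.02175
h_f = f(L/D)V²/2g = 71.09 m
Total head H = z + h_f = 7.21 + 71.09 = 78.30 m
P_hyd = ρgQH = 999.7·9.81·0.0358·78.30 = 27.49 kW
P_shaft = P_hyd/η = 27.49/0.82 = 33.53 kW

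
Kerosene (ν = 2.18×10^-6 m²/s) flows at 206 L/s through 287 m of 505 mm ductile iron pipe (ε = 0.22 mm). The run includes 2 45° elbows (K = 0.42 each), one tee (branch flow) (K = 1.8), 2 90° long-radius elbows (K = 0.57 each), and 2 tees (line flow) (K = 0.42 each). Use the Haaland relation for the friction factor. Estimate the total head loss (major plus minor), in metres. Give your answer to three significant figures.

V = 4Q/(πD²) = 1.028 m/s; V²/2g = 0.05391 m
Re = 2.38×10^5, ε/D = 4.36×10^-4 → f = 0.01801 (Haaland)
Major: h_f = f(L/D)·V²/2g = 0.01801·568.3·0.05391 = 0.5518 m
Minor: ΣK = 4.62; h_m = ΣK·V²/2g = 0.2491 m
Total H_L = 0.5518 + 0.2491 = 0.8009 m

H_L ≈ 0.801 m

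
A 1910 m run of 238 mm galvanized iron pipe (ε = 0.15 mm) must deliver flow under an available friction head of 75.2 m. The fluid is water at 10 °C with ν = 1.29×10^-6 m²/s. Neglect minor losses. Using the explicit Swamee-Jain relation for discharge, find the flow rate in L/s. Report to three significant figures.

Q ≈ 141 L/s

Swamee-Jain (Type II): Q = -0.965·√(gD⁵h_f/L)·ln[ε/(3.7D) + √(3.17ν²L/(gD³h_f))]
√(gD⁵h_f/L) = √(9.81·0.238⁵·75.2/1910) = 0.01717
ε/(3.7D) = 1.70×10^-4; √(3.17ν²L/(gD³h_f)) = 3.18×10^-5
Q = -0.965·0.01717·ln(2.022×10^-4) = 0.1410 m³/s
Check: V = 3.17 m/s, Re = 5.85×10^5, f = 0.01843, h_f = 75.7 m ≈ 75.2 m ✓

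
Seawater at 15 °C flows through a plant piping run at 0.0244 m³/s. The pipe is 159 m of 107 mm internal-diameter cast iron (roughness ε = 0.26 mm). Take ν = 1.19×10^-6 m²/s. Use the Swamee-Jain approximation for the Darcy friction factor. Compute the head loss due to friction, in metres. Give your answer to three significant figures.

V = 4Q/(πD²) = 4·0.0244/(π·0.107²) = 2.714 m/s
Re = VD/ν = 2.714·0.107/1.19×10^-6 = 2.44×10^5 → turbulent
ε/D = 0.26/107 = 0.00243
Swamee-Jain: f = 0.02549
h_f = f(L/D)V²/(2g) = 0.02549·(159/0.107)·2.714²/(2·9.81) = 14.21 m

h_f ≈ 14.2 m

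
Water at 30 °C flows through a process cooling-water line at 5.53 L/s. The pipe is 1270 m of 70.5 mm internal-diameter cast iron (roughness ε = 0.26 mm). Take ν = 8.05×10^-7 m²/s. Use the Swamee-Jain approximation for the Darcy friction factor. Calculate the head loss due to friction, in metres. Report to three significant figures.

h_f ≈ 53.3 m

V = 4Q/(πD²) = 4·0.00553/(π·0.0705²) = 1.417 m/s
Re = VD/ν = 1.417·0.0705/8.05×10^-7 = 1.24×10^5 → turbulent
ε/D = 0.26/70.5 = 0.00369
Swamee-Jain: f = 0.02891
h_f = f(L/D)V²/(2g) = 0.02891·(1270/0.0705)·1.417²/(2·9.81) = 53.27 m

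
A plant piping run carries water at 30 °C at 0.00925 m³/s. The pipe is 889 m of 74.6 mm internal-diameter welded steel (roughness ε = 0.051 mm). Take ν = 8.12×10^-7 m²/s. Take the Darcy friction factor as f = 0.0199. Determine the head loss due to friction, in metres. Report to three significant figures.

h_f ≈ 54.1 m

V = 4Q/(πD²) = 4·0.00925/(π·0.0746²) = 2.116 m/s
h_f = f(L/D)V²/(2g) = 0.01990·(889/0.0746)·2.116²/(2·9.81) = 54.13 m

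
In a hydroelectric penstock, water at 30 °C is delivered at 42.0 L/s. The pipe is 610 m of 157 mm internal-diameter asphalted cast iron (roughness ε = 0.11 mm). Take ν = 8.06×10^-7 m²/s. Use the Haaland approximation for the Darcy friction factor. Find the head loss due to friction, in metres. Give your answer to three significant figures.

h_f ≈ 17.6 m

V = 4Q/(πD²) = 4·0.0420/(π·0.157²) = 2.170 m/s
Re = VD/ν = 2.170·0.157/8.06×10^-7 = 4.23×10^5 → turbulent
ε/D = 0.11/157 = 7.01×10^-4
Haaland: f = 0.01886
h_f = f(L/D)V²/(2g) = 0.01886·(610/0.157)·2.170²/(2·9.81) = 17.58 m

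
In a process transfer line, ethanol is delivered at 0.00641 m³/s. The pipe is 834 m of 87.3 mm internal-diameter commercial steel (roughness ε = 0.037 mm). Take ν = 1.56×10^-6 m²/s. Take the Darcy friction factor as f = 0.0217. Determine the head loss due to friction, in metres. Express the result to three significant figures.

h_f ≈ 12.1 m

V = 4Q/(πD²) = 4·0.00641/(π·0.0873²) = 1.071 m/s
h_f = f(L/D)V²/(2g) = 0.02170·(834/0.0873)·1.071²/(2·9.81) = 12.12 m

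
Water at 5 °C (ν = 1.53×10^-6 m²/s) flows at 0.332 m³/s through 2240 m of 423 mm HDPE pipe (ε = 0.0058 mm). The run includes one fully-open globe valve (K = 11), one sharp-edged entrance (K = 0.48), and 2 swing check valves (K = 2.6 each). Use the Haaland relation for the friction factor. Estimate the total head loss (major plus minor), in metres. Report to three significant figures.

H_L ≈ 23.8 m

V = 4Q/(πD²) = 2.362 m/s; V²/2g = 0.2845 m
Re = 6.53×10^5, ε/D = 1.37×10^-5 → f = 0.01265 (Haaland)
Major: h_f = f(L/D)·V²/2g = 0.01265·5296·0.2845 = 19.06 m
Minor: ΣK = 16.7; h_m = ΣK·V²/2g = 4.745 m
Total H_L = 19.06 + 4.745 = 23.80 m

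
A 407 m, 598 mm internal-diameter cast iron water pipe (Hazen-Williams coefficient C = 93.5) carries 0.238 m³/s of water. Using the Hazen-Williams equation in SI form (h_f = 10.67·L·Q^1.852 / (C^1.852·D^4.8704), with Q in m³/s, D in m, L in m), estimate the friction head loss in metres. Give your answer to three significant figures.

h_f = 10.67·407·0.238^1.852 / (93.5^1.852·0.598^4.8704) = 0.8333 m

h_f ≈ 0.833 m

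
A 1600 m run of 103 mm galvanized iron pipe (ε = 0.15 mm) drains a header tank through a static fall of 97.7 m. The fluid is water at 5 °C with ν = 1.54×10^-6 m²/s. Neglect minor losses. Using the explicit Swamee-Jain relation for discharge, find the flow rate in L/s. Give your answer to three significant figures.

Q ≈ 19.3 L/s

Swamee-Jain (Type II): Q = -0.965·√(gD⁵h_f/L)·ln[ε/(3.7D) + √(3.17ν²L/(gD³h_f))]
√(gD⁵h_f/L) = √(9.81·0.103⁵·97.7/1600) = 0.002635
ε/(3.7D) = 3.94×10^-4; √(3.17ν²L/(gD³h_f)) = 1.07×10^-4
Q = -0.965·0.002635·ln(5.008×10^-4) = 0.01933 m³/s
Check: V = 2.32 m/s, Re = 1.55×10^5, f = 0.02313, h_f = 98.5 m ≈ 97.7 m ✓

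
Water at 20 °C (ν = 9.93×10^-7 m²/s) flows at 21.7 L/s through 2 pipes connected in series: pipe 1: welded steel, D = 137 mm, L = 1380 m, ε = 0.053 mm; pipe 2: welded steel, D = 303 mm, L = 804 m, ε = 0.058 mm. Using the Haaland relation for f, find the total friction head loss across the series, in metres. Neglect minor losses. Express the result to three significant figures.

H ≈ 20.2 m

Pipe 1: V = 1.472 m/s, Re = 2.03×10^5, ε/D = 3.87×10^-4, f = 0.01799, h_1 = f(L/D)V²/2g = 20.02 m
Pipe 2: V = 0.3009 m/s, Re = 9.18×10^4, ε/D = 1.91×10^-4, f = 0.01897, h_2 = f(L/D)V²/2g = 0.2324 m
Series → Q common, losses add: H = Σh = 20.25 m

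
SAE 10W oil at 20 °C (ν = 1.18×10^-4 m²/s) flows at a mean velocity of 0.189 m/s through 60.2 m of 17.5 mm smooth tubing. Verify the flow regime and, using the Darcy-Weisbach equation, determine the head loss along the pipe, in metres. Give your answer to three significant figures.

h_f ≈ 14.3 m

Re = VD/ν = 0.189·0.01750/1.18×10^-4 = 28.0 → laminar (Re < 2300)
f = 64/Re = 2.283
h_f = f(L/D)V²/(2g) = 2.283·(60.2/0.01750)·0.189²/(2·9.81) = 14.30 m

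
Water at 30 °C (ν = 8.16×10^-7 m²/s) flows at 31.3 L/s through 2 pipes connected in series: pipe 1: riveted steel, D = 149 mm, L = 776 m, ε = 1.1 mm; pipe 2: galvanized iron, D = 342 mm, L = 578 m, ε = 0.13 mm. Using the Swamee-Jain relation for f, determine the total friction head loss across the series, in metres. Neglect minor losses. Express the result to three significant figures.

Pipe 1: V = 1.795 m/s, Re = 3.28×10^5, ε/D = 0.00738, f = 0.03464, h_1 = f(L/D)V²/2g = 29.63 m
Pipe 2: V = 0.3407 m/s, Re = 1.43×10^5, ε/D = 3.80×10^-4, f = 0.01897, h_2 = f(L/D)V²/2g = 0.1897 m
Series → Q common, losses add: H = Σh = 29.82 m

H ≈ 29.8 m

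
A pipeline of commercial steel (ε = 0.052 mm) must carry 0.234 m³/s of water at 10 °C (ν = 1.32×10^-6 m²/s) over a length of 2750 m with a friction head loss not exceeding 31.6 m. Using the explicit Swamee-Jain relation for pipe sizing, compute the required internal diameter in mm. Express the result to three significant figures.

Swamee-Jain (Type III): D = 0.66·[ε^1.25·(LQ²/(gh_f))^4.75 + ν·Q^9.4·(L/(gh_f))^5.2]^0.04
LQ²/(gh_f) = 0.4857; L/(gh_f) = 8.871
Term 1 = ε^1.25·(…)^4.75 = 1.43×10^-7; Term 2 = ν·Q^9.4·(…)^5.2 = 1.32×10^-7
D = 0.66·(1.43×10^-7 + 1.32×10^-7)^0.04 = 0.3607 m = 361 mm
Check: V = 2.29 m/s, Re = 6.26×10^5, f = 0.01464, h_f = 29.8 m ≈ 31.6 m ✓

D ≈ 361 mm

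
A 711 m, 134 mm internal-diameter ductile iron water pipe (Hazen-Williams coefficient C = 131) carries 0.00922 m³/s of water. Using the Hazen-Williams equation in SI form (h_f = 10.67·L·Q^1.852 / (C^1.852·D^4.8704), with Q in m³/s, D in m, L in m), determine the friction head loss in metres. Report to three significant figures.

h_f ≈ 2.76 m

h_f = 10.67·711·0.00922^1.852 / (131^1.852·0.134^4.8704) = 2.760 m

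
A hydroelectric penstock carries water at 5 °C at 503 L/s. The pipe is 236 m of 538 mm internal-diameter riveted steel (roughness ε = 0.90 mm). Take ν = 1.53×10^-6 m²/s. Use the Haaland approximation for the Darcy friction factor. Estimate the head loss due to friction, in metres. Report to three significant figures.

V = 4Q/(πD²) = 4·0.503/(π·0.538²) = 2.213 m/s
Re = VD/ν = 2.213·0.538/1.53×10^-6 = 7.78×10^5 → turbulent
ε/D = 0.90/538 = 0.00167
Haaland: f = 0.02263
h_f = f(L/D)V²/(2g) = 0.02263·(236/0.538)·2.213²/(2·9.81) = 2.477 m

h_f ≈ 2.48 m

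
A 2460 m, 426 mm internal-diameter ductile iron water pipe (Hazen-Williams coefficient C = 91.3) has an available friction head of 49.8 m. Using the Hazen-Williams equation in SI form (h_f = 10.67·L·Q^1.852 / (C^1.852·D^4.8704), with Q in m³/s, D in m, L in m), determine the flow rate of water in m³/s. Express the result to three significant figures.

Rearranging: Q = [h_f·C^1.852·D^4.8704 / (10.67·L)]^(1/1.852)
Q = [49.8·91.3^1.852·0.426^4.8704 / (10.67·2460)]^0.540 = 0.3282 m³/s

Q ≈ 0.328 m³/s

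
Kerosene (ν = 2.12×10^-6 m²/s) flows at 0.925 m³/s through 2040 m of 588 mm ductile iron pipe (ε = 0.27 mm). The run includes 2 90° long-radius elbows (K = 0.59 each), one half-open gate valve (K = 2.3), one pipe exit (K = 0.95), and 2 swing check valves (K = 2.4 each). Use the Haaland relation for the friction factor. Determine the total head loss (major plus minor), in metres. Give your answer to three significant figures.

V = 4Q/(πD²) = 3.406 m/s; V²/2g = 0.5914 m
Re = 9.45×10^5, ε/D = 4.59×10^-4 → f = 0.01691 (Haaland)
Major: h_f = f(L/D)·V²/2g = 0.01691·3469·0.5914 = 34.70 m
Minor: ΣK = 9.23; h_m = ΣK·V²/2g = 5.459 m
Total H_L = 34.70 + 5.459 = 40.16 m

H_L ≈ 40.2 m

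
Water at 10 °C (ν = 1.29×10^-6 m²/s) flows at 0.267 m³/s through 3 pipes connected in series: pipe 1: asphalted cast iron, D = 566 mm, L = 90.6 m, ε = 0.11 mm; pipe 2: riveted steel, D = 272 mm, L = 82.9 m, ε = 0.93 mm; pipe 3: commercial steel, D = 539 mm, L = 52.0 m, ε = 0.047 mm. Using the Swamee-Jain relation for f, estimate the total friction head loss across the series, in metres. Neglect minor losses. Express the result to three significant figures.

Pipe 1: V = 1.061 m/s, Re = 4.66×10^5, ε/D = 1.94×10^-4, f = 0.01556, h_1 = f(L/D)V²/2g = 0.1429 m
Pipe 2: V = 4.595 m/s, Re = 9.69×10^5, ε/D = 0.00342, f = 0.02735, h_2 = f(L/D)V²/2g = 8.970 m
Pipe 3: V = 1.170 m/s, Re = 4.89×10^5, ε/D = 8.72×10^-5, f = 0.01435, h_3 = f(L/D)V²/2g = 0.09664 m
Series → Q common, losses add: H = Σh = 9.210 m

H ≈ 9.21 m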